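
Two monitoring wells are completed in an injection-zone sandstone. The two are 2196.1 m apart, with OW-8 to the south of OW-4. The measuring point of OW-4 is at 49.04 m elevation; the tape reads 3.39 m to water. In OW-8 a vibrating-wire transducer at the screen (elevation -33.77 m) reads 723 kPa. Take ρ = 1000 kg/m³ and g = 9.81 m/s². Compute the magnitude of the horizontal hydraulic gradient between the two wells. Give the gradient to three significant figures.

i ≈ 0.00260

Total head at OW-4: h = 49.04 − 3.39 = 45.65 m.
Pressure head at OW-8: ψ = P/(ρg) = 723×1000 / (1000 × 9.81) = 73.70 m.
Total head at OW-8: h = z + ψ = -33.77 + 73.70 = 39.93 m.
Head difference: h(OW-4) − h(OW-8) = 45.65 − 39.93 = 5.72 m.
Hydraulic gradient: i = |Δh| / L = 5.72 / 2196.1 = 0.00260.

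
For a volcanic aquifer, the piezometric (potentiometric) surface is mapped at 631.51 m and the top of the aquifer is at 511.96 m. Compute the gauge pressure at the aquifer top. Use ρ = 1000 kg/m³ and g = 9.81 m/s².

P ≈ 1170 kPa

Pressure head at the aquifer top: ψ = h − z = 631.51 − 511.96 = 119.55 m.
P = ρgψ = 1000 × 9.81 × 119.55 = 1172786 Pa ≈ 1170 kPa.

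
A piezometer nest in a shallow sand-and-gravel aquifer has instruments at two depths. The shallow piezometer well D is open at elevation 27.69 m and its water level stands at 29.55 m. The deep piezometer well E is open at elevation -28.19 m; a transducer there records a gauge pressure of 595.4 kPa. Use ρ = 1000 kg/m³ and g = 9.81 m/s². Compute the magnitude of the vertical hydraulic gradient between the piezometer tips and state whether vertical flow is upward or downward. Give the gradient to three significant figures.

Total head at well D: h = 29.55 m (water level in the standpipe).
Pressure head at well E: ψ = P/(ρg) = 595.4×1000 / (1000 × 9.81) = 60.69 m.
Total head at well E: h = z + ψ = -28.19 + 60.69 = 32.50 m.
Δh = h(well D) − h(well E) = 29.55 − 32.50 = -2.95 m.
Vertical separation Δz = 27.69 − (-28.19) = 55.88 m.
|i_v| = |Δh| / Δz = 2.95 / 55.88 = 0.0528.
Head is higher in the deep piezometer, so vertical flow is upward (discharge condition).

|i_v| ≈ 0.0528; vertical flow is upward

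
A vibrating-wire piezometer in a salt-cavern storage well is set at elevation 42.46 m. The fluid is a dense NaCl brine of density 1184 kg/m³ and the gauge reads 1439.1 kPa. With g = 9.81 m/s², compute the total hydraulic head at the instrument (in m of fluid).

h ≈ 166.36 m

ψ = P/(ρg) = 1439.1×1000 / (1184 × 9.81) = 123.90 m.
h = z + ψ = 42.46 + 123.90 = 166.36 m.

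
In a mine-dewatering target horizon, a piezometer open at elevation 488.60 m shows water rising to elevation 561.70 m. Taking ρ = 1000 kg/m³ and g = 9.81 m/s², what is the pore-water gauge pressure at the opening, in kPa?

Pressure head ψ = h − z = 561.70 − 488.60 = 73.10 m.
P = ρgψ = 1000 × 9.81 × 73.10 = 717111 Pa ≈ 717 kPa.

P ≈ 717 kPa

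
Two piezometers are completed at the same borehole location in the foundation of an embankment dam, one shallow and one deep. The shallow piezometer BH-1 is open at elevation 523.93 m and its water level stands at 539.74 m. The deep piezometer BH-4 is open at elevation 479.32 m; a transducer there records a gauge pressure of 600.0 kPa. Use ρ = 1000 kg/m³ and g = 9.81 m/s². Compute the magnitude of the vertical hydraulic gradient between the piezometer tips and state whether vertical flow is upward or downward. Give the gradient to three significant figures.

Total head at BH-1: h = 539.74 m (water level in the standpipe).
Pressure head at BH-4: ψ = P/(ρg) = 600.0×1000 / (1000 × 9.81) = 61.16 m.
Total head at BH-4: h = z + ψ = 479.32 + 61.16 = 540.48 m.
Δh = h(BH-1) − h(BH-4) = 539.74 − 540.48 = -0.74 m.
Vertical separation Δz = 523.93 − 479.32 = 44.61 m.
|i_v| = |Δh| / Δz = 0.74 / 44.61 = 0.0166.
Head is higher in the deep piezometer, so vertical flow is upward (discharge condition).

|i_v| ≈ 0.0166; vertical flow is upward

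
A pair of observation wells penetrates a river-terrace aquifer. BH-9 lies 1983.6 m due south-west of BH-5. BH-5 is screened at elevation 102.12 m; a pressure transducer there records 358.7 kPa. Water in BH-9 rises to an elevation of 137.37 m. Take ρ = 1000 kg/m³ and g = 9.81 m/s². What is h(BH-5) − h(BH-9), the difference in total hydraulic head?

Pressure head at BH-5: ψ = P/(ρg) = 358.7×1000 / (1000 × 9.81) = 36.56 m.
Total head at BH-5: h = z + ψ = 102.12 + 36.56 = 138.68 m.
Total head at BH-9: h = 137.37 m (water level in the piezometer is the total head).
Head difference: h(BH-5) − h(BH-9) = 138.68 − 137.37 = 1.31 m.

Δh ≈ 1.31 m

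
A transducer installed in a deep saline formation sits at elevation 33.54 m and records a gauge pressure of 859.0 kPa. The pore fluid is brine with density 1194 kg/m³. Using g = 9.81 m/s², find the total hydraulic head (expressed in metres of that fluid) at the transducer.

h ≈ 106.88 m

ψ = P/(ρg) = 859.0×1000 / (1194 × 9.81) = 73.34 m.
h = z + ψ = 33.54 + 73.34 = 106.88 m.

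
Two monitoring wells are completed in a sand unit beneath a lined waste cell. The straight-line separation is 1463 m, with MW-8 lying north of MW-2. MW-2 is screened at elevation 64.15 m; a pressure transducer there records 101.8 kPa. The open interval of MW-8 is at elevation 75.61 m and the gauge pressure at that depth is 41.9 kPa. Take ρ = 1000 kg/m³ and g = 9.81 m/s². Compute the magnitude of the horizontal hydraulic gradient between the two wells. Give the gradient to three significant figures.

i ≈ 0.00366

Pressure head at MW-2: ψ = P/(ρg) = 101.8×1000 / (1000 × 9.81) = 10.38 m.
Total head at MW-2: h = z + ψ = 64.15 + 10.38 = 74.53 m.
Pressure head at MW-8: ψ = P/(ρg) = 41.9×1000 / (1000 × 9.81) = 4.27 m.
Total head at MW-8: h = z + ψ = 75.61 + 4.27 = 79.88 m.
Head difference: h(MW-2) − h(MW-8) = 74.53 − 79.88 = -5.35 m.
Hydraulic gradient: i = |Δh| / L = 5.35 / 1463 = 0.00366.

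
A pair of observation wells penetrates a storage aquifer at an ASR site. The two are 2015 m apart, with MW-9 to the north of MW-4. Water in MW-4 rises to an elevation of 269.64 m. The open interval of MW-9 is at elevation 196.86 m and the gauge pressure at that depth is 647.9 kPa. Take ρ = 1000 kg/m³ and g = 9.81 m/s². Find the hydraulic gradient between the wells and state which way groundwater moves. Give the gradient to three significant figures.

i ≈ 0.00334; groundwater flows toward the north

Total head at MW-4: h = 269.64 m (water level in the piezometer is the total head).
Pressure head at MW-9: ψ = P/(ρg) = 647.9×1000 / (1000 × 9.81) = 66.04 m.
Total head at MW-9: h = z + ψ = 196.86 + 66.04 = 262.90 m.
Head difference: h(MW-4) − h(MW-9) = 269.64 − 262.90 = 6.74 m.
Hydraulic gradient: i = |Δh| / L = 6.74 / 2015 = 0.00334.
Flow is from higher to lower head: from MW-4 toward MW-9, i.e. toward the north.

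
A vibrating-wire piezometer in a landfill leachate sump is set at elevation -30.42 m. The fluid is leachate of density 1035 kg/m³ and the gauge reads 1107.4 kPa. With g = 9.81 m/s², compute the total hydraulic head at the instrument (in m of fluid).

h ≈ 78.65 m

ψ = P/(ρg) = 1107.4×1000 / (1035 × 9.81) = 109.07 m.
h = z + ψ = -30.42 + 109.07 = 78.65 m.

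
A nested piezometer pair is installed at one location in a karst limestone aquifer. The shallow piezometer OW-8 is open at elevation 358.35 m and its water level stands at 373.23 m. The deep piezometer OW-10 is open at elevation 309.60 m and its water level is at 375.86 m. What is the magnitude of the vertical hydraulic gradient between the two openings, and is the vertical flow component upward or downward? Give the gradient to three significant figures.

Total head at OW-8: h = 373.23 m (water level in the standpipe).
Total head at OW-10: h = 375.86 m.
Δh = h(OW-8) − h(OW-10) = 373.23 − 375.86 = -2.63 m.
Vertical separation Δz = 358.35 − 309.60 = 48.75 m.
|i_v| = |Δh| / Δz = 2.63 / 48.75 = 0.0539.
Head is higher in the deep piezometer, so vertical flow is upward (discharge condition).

|i_v| ≈ 0.0539; vertical flow is upward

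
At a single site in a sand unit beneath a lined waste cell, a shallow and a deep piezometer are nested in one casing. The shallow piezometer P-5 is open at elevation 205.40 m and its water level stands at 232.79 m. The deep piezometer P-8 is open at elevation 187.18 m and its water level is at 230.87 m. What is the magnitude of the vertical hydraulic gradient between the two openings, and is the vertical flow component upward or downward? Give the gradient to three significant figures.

|i_v| ≈ 0.105; vertical flow is downward

Total head at P-5: h = 232.79 m (water level in the standpipe).
Total head at P-8: h = 230.87 m.
Δh = h(P-5) − h(P-8) = 232.79 − 230.87 = 1.92 m.
Vertical separation Δz = 205.40 − 187.18 = 18.22 m.
|i_v| = |Δh| / Δz = 1.92 / 18.22 = 0.105.
Head is higher in the shallow piezometer, so vertical flow is downward (recharge condition).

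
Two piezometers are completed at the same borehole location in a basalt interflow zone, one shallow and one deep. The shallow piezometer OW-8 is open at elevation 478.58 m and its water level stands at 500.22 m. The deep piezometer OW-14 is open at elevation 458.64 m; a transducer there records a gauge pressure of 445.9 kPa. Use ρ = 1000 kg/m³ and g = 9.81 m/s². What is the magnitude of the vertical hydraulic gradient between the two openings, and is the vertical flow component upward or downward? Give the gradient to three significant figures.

Total head at OW-8: h = 500.22 m (water level in the standpipe).
Pressure head at OW-14: ψ = P/(ρg) = 445.9×1000 / (1000 × 9.81) = 45.45 m.
Total head at OW-14: h = z + ψ = 458.64 + 45.45 = 504.09 m.
Δh = h(OW-8) − h(OW-14) = 500.22 − 504.09 = -3.87 m.
Vertical separation Δz = 478.58 − 458.64 = 19.94 m.
|i_v| = |Δh| / Δz = 3.87 / 19.94 = 0.194.
Head is higher in the deep piezometer, so vertical flow is upward (discharge condition).

|i_v| ≈ 0.194; vertical flow is upward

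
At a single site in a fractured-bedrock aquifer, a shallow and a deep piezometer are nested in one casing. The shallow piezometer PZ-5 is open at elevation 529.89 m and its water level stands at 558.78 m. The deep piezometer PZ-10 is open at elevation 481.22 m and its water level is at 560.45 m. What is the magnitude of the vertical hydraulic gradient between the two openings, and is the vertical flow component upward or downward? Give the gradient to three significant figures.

Total head at PZ-5: h = 558.78 m (water level in the standpipe).
Total head at PZ-10: h = 560.45 m.
Δh = h(PZ-5) − h(PZ-10) = 558.78 − 560.45 = -1.67 m.
Vertical separation Δz = 529.89 − 481.22 = 48.67 m.
|i_v| = |Δh| / Δz = 1.67 / 48.67 = 0.0343.
Head is higher in the deep piezometer, so vertical flow is upward (discharge condition).

|i_v| ≈ 0.0343; vertical flow is upward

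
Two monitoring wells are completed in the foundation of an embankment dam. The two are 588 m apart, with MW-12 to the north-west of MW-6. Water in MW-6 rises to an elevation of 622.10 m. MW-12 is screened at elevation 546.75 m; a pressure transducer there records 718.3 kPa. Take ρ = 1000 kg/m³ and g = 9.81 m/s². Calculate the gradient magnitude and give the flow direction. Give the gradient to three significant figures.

i ≈ 0.00362; groundwater flows toward the north-west

Total head at MW-6: h = 622.10 m (water level in the piezometer is the total head).
Pressure head at MW-12: ψ = P/(ρg) = 718.3×1000 / (1000 × 9.81) = 73.22 m.
Total head at MW-12: h = z + ψ = 546.75 + 73.22 = 619.97 m.
Head difference: h(MW-6) − h(MW-12) = 622.10 − 619.97 = 2.13 m.
Hydraulic gradient: i = |Δh| / L = 2.13 / 588 = 0.00362.
Flow is from higher to lower head: from MW-6 toward MW-12, i.e. toward the north-west.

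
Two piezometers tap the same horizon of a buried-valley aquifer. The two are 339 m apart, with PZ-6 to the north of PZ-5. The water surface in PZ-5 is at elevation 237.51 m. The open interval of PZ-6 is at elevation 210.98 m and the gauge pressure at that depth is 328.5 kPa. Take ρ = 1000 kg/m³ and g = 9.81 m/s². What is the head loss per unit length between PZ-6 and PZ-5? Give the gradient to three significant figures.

i ≈ 0.0205 m/m

Total head at PZ-5: h = 237.51 m (water level in the piezometer is the total head).
Pressure head at PZ-6: ψ = P/(ρg) = 328.5×1000 / (1000 × 9.81) = 33.49 m.
Total head at PZ-6: h = z + ψ = 210.98 + 33.49 = 244.47 m.
Head difference: h(PZ-5) − h(PZ-6) = 237.51 − 244.47 = -6.96 m.
Hydraulic gradient: i = |Δh| / L = 6.96 / 339 = 0.0205.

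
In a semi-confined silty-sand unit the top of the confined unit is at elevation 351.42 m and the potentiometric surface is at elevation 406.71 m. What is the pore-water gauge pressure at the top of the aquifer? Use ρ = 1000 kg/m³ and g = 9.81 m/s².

Pressure head at the aquifer top: ψ = h − z = 406.71 − 351.42 = 55.29 m.
P = ρgψ = 1000 × 9.81 × 55.29 = 542395 Pa ≈ 542 kPa.

P ≈ 542 kPa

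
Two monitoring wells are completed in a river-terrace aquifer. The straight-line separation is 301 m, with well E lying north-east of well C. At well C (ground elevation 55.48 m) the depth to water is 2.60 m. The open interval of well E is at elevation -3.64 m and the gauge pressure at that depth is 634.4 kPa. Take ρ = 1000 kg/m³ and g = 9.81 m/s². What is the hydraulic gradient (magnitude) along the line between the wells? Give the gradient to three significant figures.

i ≈ 0.0271

Total head at well C: h = 55.48 − 2.60 = 52.88 m.
Pressure head at well E: ψ = P/(ρg) = 634.4×1000 / (1000 × 9.81) = 64.67 m.
Total head at well E: h = z + ψ = -3.64 + 64.67 = 61.03 m.
Head difference: h(well C) − h(well E) = 52.88 − 61.03 = -8.15 m.
Hydraulic gradient: i = |Δh| / L = 8.15 / 301 = 0.0271.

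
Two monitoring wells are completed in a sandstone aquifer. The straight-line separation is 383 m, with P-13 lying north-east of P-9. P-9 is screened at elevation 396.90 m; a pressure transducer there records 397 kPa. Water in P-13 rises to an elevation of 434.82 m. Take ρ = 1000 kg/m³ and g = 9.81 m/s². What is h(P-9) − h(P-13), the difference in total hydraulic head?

Pressure head at P-9: ψ = P/(ρg) = 397×1000 / (1000 × 9.81) = 40.47 m.
Total head at P-9: h = z + ψ = 396.90 + 40.47 = 437.37 m.
Total head at P-13: h = 434.82 m (water level in the piezometer is the total head).
Head difference: h(P-9) − h(P-13) = 437.37 − 434.82 = 2.55 m.

Δh ≈ 2.55 m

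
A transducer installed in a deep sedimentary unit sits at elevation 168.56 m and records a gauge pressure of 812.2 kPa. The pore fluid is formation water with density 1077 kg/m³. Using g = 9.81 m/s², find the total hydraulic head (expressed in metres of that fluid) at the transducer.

h ≈ 245.43 m

ψ = P/(ρg) = 812.2×1000 / (1077 × 9.81) = 76.87 m.
h = z + ψ = 168.56 + 76.87 = 245.43 m.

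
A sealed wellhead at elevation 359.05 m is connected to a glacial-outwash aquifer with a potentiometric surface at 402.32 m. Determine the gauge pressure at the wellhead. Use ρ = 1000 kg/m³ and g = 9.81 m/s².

P ≈ 424 kPa

Head above the cap: Δh = 402.32 − 359.05 = 43.27 m.
P = ρgΔh = 1000 × 9.81 × 43.27 = 424479 Pa ≈ 424 kPa.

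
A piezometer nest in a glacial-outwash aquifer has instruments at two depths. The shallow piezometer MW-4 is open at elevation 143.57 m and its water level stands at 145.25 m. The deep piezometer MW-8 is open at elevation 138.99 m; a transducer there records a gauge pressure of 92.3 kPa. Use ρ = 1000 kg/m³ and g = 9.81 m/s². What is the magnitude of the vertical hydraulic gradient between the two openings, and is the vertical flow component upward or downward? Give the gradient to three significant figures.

Total head at MW-4: h = 145.25 m (water level in the standpipe).
Pressure head at MW-8: ψ = P/(ρg) = 92.3×1000 / (1000 × 9.81) = 9.41 m.
Total head at MW-8: h = z + ψ = 138.99 + 9.41 = 148.40 m.
Δh = h(MW-4) − h(MW-8) = 145.25 − 148.40 = -3.15 m.
Vertical separation Δz = 143.57 − 138.99 = 4.58 m.
|i_v| = |Δh| / Δz = 3.15 / 4.58 = 0.688.
Head is higher in the deep piezometer, so vertical flow is upward (discharge condition).

|i_v| ≈ 0.688; vertical flow is upward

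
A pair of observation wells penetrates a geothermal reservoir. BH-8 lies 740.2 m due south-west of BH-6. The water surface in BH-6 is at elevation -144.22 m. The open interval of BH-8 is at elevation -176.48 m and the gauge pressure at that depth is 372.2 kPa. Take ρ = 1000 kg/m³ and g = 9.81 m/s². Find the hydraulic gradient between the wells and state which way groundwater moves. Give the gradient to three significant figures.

Total head at BH-6: h = -144.22 m (water level in the piezometer is the total head).
Pressure head at BH-8: ψ = P/(ρg) = 372.2×1000 / (1000 × 9.81) = 37.94 m.
Total head at BH-8: h = z + ψ = -176.48 + 37.94 = -138.54 m.
Head difference: h(BH-6) − h(BH-8) = -144.22 − (-138.54) = -5.68 m.
Hydraulic gradient: i = |Δh| / L = 5.68 / 740.2 = 0.00767.
Flow is from higher to lower head: from BH-8 toward BH-6, i.e. toward the north-east.

i ≈ 0.00767; groundwater flows toward the north-east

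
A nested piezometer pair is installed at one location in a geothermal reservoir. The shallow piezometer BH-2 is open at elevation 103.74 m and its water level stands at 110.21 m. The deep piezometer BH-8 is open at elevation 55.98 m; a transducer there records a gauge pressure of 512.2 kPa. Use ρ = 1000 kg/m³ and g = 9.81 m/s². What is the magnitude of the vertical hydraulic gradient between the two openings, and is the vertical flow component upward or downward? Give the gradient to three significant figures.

Total head at BH-2: h = 110.21 m (water level in the standpipe).
Pressure head at BH-8: ψ = P/(ρg) = 512.2×1000 / (1000 × 9.81) = 52.21 m.
Total head at BH-8: h = z + ψ = 55.98 + 52.21 = 108.19 m.
Δh = h(BH-2) − h(BH-8) = 110.21 − 108.19 = 2.02 m.
Vertical separation Δz = 103.74 − 55.98 = 47.76 m.
|i_v| = |Δh| / Δz = 2.02 / 47.76 = 0.0423.
Head is higher in the shallow piezometer, so vertical flow is downward (recharge condition).

|i_v| ≈ 0.0423; vertical flow is downward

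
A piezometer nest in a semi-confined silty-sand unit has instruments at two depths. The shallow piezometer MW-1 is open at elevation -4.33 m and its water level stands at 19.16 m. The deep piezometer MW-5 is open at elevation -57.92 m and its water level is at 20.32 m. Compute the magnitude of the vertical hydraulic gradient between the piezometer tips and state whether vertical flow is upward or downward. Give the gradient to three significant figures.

|i_v| ≈ 0.0216; vertical flow is upward

Total head at MW-1: h = 19.16 m (water level in the standpipe).
Total head at MW-5: h = 20.32 m.
Δh = h(MW-1) − h(MW-5) = 19.16 − 20.32 = -1.16 m.
Vertical separation Δz = -4.33 − (-57.92) = 53.59 m.
|i_v| = |Δh| / Δz = 1.16 / 53.59 = 0.0216.
Head is higher in the deep piezometer, so vertical flow is upward (discharge condition).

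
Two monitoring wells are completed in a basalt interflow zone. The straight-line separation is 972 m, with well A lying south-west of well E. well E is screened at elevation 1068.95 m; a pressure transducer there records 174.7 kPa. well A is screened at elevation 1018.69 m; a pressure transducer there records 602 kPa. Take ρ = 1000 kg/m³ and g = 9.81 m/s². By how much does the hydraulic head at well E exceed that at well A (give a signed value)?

Pressure head at well E: ψ = P/(ρg) = 174.7×1000 / (1000 × 9.81) = 17.81 m.
Total head at well E: h = z + ψ = 1068.95 + 17.81 = 1086.76 m.
Pressure head at well A: ψ = P/(ρg) = 602×1000 / (1000 × 9.81) = 61.37 m.
Total head at well A: h = z + ψ = 1018.69 + 61.37 = 1080.06 m.
Head difference: h(well E) − h(well A) = 1086.76 − 1080.06 = 6.70 m.

Δh ≈ 6.70 m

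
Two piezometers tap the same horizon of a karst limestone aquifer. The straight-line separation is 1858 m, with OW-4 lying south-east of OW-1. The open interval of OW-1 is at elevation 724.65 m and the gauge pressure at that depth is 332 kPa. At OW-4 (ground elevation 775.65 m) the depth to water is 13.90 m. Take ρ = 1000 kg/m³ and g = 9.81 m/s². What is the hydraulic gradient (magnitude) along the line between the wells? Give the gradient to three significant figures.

Pressure head at OW-1: ψ = P/(ρg) = 332×1000 / (1000 × 9.81) = 33.84 m.
Total head at OW-1: h = z + ψ = 724.65 + 33.84 = 758.49 m.
Total head at OW-4: h = 775.65 − 13.90 = 761.75 m.
Head difference: h(OW-1) − h(OW-4) = 758.49 − 761.75 = -3.26 m.
Hydraulic gradient: i = |Δh| / L = 3.26 / 1858 = 0.00175.

i ≈ 0.00175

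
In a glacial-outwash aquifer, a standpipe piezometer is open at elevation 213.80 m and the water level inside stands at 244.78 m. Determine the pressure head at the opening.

Total head h = 244.78 m (the water-surface elevation in the piezometer).
Pressure head ψ = h − z = 244.78 − 213.80 = 30.98 m.

ψ ≈ 30.98 m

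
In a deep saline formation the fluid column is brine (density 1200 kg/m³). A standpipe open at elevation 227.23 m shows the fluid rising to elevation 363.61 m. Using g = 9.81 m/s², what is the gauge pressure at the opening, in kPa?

Pressure head ψ = h − z = 363.61 − 227.23 = 136.38 m.
P = ρgψ = 1200 × 9.81 × 136.38 = 1605465 Pa ≈ 1610 kPa.

P ≈ 1610 kPa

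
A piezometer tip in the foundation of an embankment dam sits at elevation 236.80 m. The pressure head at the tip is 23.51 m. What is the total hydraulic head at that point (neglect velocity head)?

h ≈ 260.31 m

h = z + ψ = 236.80 + 23.51 = 260.31 m.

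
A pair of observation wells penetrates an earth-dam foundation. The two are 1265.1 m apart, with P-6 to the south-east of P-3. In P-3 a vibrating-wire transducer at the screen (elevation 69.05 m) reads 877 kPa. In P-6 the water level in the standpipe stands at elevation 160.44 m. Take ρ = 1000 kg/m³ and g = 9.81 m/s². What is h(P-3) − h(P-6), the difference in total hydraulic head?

Δh ≈ -1.99 m

Pressure head at P-3: ψ = P/(ρg) = 877×1000 / (1000 × 9.81) = 89.40 m.
Total head at P-3: h = z + ψ = 69.05 + 89.40 = 158.45 m.
Total head at P-6: h = 160.44 m (water level in the piezometer is the total head).
Head difference: h(P-3) − h(P-6) = 158.45 − 160.44 = -1.99 m.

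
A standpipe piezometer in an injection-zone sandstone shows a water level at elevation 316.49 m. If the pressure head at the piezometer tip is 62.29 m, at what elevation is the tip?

z ≈ 254.20 m

z = h − ψ = 316.49 − 62.29 = 254.20 m.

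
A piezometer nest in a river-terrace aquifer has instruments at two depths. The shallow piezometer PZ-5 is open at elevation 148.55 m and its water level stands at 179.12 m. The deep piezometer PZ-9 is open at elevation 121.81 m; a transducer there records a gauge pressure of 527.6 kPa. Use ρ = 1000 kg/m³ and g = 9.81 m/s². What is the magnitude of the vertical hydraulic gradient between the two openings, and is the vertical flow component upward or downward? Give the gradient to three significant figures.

Total head at PZ-5: h = 179.12 m (water level in the standpipe).
Pressure head at PZ-9: ψ = P/(ρg) = 527.6×1000 / (1000 × 9.81) = 53.78 m.
Total head at PZ-9: h = z + ψ = 121.81 + 53.78 = 175.59 m.
Δh = h(PZ-5) − h(PZ-9) = 179.12 − 175.59 = 3.53 m.
Vertical separation Δz = 148.55 − 121.81 = 26.74 m.
|i_v| = |Δh| / Δz = 3.53 / 26.74 = 0.132.
Head is higher in the shallow piezometer, so vertical flow is downward (recharge condition).

|i_v| ≈ 0.132; vertical flow is downward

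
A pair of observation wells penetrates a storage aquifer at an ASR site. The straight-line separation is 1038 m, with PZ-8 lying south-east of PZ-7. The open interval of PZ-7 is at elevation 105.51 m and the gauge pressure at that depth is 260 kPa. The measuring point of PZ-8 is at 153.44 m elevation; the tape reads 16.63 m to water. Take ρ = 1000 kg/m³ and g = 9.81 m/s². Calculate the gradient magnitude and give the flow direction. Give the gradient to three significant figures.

Pressure head at PZ-7: ψ = P/(ρg) = 260×1000 / (1000 × 9.81) = 26.50 m.
Total head at PZ-7: h = z + ψ = 105.51 + 26.50 = 132.01 m.
Total head at PZ-8: h = 153.44 − 16.63 = 136.81 m.
Head difference: h(PZ-7) − h(PZ-8) = 132.01 − 136.81 = -4.80 m.
Hydraulic gradient: i = |Δh| / L = 4.80 / 1038 = 0.00462.
Flow is from higher to lower head: from PZ-8 toward PZ-7, i.e. toward the north-west.

i ≈ 0.00462; groundwater flows toward the north-west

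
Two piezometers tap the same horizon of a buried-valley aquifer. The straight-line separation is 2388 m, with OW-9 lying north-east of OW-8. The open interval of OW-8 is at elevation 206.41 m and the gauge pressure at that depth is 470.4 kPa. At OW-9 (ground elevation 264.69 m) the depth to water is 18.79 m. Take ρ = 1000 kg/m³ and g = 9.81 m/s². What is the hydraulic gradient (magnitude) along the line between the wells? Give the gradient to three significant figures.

Pressure head at OW-8: ψ = P/(ρg) = 470.4×1000 / (1000 × 9.81) = 47.95 m.
Total head at OW-8: h = z + ψ = 206.41 + 47.95 = 254.36 m.
Total head at OW-9: h = 264.69 − 18.79 = 245.90 m.
Head difference: h(OW-8) − h(OW-9) = 254.36 − 245.90 = 8.46 m.
Hydraulic gradient: i = |Δh| / L = 8.46 / 2388 = 0.00354.

i ≈ 0.00354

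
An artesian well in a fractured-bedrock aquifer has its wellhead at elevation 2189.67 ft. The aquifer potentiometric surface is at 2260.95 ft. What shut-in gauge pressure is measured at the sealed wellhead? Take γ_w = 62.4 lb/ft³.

Head above the cap: Δh = 2260.95 − 2189.67 = 71.28 ft.
P = γΔh/144 = 62.4 × 71.28 / 144 = 30.9 psi.

P ≈ 30.9 psi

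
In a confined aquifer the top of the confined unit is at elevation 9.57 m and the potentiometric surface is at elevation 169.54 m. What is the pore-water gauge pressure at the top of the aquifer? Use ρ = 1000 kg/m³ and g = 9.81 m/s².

Pressure head at the aquifer top: ψ = h − z = 169.54 − 9.57 = 159.97 m.
P = ρgψ = 1000 × 9.81 × 159.97 = 1569306 Pa ≈ 1570 kPa.

P ≈ 1570 kPa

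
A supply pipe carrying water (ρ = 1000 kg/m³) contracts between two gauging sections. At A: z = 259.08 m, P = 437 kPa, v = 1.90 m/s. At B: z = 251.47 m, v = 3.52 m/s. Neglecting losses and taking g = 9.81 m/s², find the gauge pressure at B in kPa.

Pressure head at A: ψ₁ = P₁/(ρg) = 437×1000 / (1000 × 9.81) = 44.55 m.
Velocity heads: v₁²/2g = 1.90²/19.62 = 0.184 m; v₂²/2g = 3.52²/19.62 = 0.632 m.
Total head H = z₁ + ψ₁ + v₁²/2g = 259.08 + 44.55 + 0.184 = 303.81 m.
ψ₂ = H − z₂ − v₂²/2g = 303.81 − 251.47 − 0.632 = 51.71 m.
P₂ = ρgψ₂ = 1000 × 9.81 × 51.71 ≈ 507 kPa.

P₂ ≈ 507 kPa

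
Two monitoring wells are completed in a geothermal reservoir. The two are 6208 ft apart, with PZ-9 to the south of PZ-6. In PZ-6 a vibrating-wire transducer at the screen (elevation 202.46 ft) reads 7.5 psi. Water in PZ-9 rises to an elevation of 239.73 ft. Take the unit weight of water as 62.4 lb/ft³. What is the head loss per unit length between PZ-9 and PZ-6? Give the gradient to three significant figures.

Pressure head at PZ-6: ψ = 144·P/γ = 144 × 7.5 / 62.4 = 17.31 ft.
Total head at PZ-6: h = z + ψ = 202.46 + 17.31 = 219.77 ft.
Total head at PZ-9: h = 239.73 ft (water level in the piezometer is the total head).
Head difference: h(PZ-6) − h(PZ-9) = 219.77 − 239.73 = -19.96 ft.
Hydraulic gradient: i = |Δh| / L = 19.96 / 6208 = 0.00322.

i ≈ 0.00322 ft/ft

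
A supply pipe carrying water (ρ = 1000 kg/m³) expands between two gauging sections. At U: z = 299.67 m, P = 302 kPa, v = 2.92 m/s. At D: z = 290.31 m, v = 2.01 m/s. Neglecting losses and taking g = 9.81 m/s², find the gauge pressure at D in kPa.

Pressure head at U: ψ₁ = P₁/(ρg) = 302×1000 / (1000 × 9.81) = 30.78 m.
Velocity heads: v₁²/2g = 2.92²/19.62 = 0.435 m; v₂²/2g = 2.01²/19.62 = 0.206 m.
Total head H = z₁ + ψ₁ + v₁²/2g = 299.67 + 30.78 + 0.435 = 330.89 m.
ψ₂ = H − z₂ − v₂²/2g = 330.89 − 290.31 − 0.206 = 40.37 m.
P₂ = ρgψ₂ = 1000 × 9.81 × 40.37 ≈ 396 kPa.

P₂ ≈ 396 kPa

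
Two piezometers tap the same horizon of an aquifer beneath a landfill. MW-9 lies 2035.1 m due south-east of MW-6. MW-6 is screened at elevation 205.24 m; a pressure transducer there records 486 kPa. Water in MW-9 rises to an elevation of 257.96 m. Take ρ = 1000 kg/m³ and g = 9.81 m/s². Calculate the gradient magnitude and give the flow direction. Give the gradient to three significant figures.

Pressure head at MW-6: ψ = P/(ρg) = 486×1000 / (1000 × 9.81) = 49.54 m.
Total head at MW-6: h = z + ψ = 205.24 + 49.54 = 254.78 m.
Total head at MW-9: h = 257.96 m (water level in the piezometer is the total head).
Head difference: h(MW-6) − h(MW-9) = 254.78 − 257.96 = -3.18 m.
Hydraulic gradient: i = |Δh| / L = 3.18 / 2035.1 = 0.00156.
Flow is from higher to lower head: from MW-9 toward MW-6, i.e. toward the north-west.

i ≈ 0.00156; groundwater flows toward the north-west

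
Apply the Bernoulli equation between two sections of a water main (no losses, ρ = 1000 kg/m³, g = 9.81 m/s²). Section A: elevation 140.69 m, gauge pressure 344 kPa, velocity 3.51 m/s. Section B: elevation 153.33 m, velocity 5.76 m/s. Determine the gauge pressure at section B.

Pressure head at A: ψ₁ = P₁/(ρg) = 344×1000 / (1000 × 9.81) = 35.07 m.
Velocity heads: v₁²/2g = 3.51²/19.62 = 0.628 m; v₂²/2g = 5.76²/19.62 = 1.691 m.
Total head H = z₁ + ψ₁ + v₁²/2g = 140.69 + 35.07 + 0.628 = 176.39 m.
ψ₂ = H − z₂ − v₂²/2g = 176.39 − 153.33 − 1.691 = 21.37 m.
P₂ = ρgψ₂ = 1000 × 9.81 × 21.37 ≈ 210 kPa.

P₂ ≈ 210 kPa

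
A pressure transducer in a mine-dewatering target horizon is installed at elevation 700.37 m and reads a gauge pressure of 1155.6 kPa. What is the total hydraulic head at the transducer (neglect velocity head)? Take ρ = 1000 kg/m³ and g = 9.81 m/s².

ψ = P/(ρg) = 1155.6×1000 / (1000 × 9.81) = 117.80 m.
h = z + ψ = 700.37 + 117.80 = 818.17 m.

h ≈ 818.17 m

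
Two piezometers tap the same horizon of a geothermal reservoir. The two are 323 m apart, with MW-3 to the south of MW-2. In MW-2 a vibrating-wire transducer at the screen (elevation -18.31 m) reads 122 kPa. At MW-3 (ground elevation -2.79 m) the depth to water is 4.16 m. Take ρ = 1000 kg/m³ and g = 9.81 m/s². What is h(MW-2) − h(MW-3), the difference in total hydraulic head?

Pressure head at MW-2: ψ = P/(ρg) = 122×1000 / (1000 × 9.81) = 12.44 m.
Total head at MW-2: h = z + ψ = -18.31 + 12.44 = -5.87 m.
Total head at MW-3: h = -2.79 − 4.16 = -6.95 m.
Head difference: h(MW-2) − h(MW-3) = -5.87 − (-6.95) = 1.08 m.

Δh ≈ 1.08 m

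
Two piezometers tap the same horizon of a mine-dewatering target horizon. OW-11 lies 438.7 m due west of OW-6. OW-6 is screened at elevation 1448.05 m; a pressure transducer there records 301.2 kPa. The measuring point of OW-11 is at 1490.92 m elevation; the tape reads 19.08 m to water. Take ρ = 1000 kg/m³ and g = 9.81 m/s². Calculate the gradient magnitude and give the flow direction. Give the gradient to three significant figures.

Pressure head at OW-6: ψ = P/(ρg) = 301.2×1000 / (1000 × 9.81) = 30.70 m.
Total head at OW-6: h = z + ψ = 1448.05 + 30.70 = 1478.75 m.
Total head at OW-11: h = 1490.92 − 19.08 = 1471.84 m.
Head difference: h(OW-6) − h(OW-11) = 1478.75 − 1471.84 = 6.91 m.
Hydraulic gradient: i = |Δh| / L = 6.91 / 438.7 = 0.0158.
Flow is from higher to lower head: from OW-6 toward OW-11, i.e. toward the west.

i ≈ 0.0158; groundwater flows toward the west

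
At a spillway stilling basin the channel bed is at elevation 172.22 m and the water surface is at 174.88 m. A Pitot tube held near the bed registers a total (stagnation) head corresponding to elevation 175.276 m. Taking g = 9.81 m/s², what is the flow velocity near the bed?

v ≈ 2.79 m/s

Near the bed, under hydrostatic conditions, the piezometric head (z + ψ) equals the free-surface elevation, 174.88 m.
Velocity head = total − piezometric = 175.276 − 174.88 = 0.396 m.
v = √(2g·h_v) = √(2 × 9.81 × 0.396) = 2.79 m/s.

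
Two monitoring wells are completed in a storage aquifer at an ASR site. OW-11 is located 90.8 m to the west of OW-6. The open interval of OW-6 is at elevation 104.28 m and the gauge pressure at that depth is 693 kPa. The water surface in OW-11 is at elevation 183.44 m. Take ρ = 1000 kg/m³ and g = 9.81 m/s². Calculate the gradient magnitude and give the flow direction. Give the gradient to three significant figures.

i ≈ 0.0938; groundwater flows toward the east

Pressure head at OW-6: ψ = P/(ρg) = 693×1000 / (1000 × 9.81) = 70.64 m.
Total head at OW-6: h = z + ψ = 104.28 + 70.64 = 174.92 m.
Total head at OW-11: h = 183.44 m (water level in the piezometer is the total head).
Head difference: h(OW-6) − h(OW-11) = 174.92 − 183.44 = -8.52 m.
Hydraulic gradient: i = |Δh| / L = 8.52 / 90.8 = 0.0938.
Flow is from higher to lower head: from OW-11 toward OW-6, i.e. toward the east.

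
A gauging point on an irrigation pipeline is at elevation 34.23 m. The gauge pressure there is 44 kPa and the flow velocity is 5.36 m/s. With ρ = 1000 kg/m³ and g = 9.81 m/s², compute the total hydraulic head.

Pressure head ψ = P/(ρg) = 44×1000 / (1000 × 9.81) = 4.49 m.
Velocity head = v²/(2g) = 5.36² / (2 × 9.81) = 1.464 m.
h = z + ψ + v²/(2g) = 34.23 + 4.49 + 1.464 = 40.18 m.

h ≈ 40.18 m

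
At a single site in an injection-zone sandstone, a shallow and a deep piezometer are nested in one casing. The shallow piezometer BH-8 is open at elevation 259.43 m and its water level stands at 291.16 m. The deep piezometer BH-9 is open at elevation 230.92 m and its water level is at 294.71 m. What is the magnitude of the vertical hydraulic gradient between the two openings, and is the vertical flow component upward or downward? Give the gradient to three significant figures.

Total head at BH-8: h = 291.16 m (water level in the standpipe).
Total head at BH-9: h = 294.71 m.
Δh = h(BH-8) − h(BH-9) = 291.16 − 294.71 = -3.55 m.
Vertical separation Δz = 259.43 − 230.92 = 28.51 m.
|i_v| = |Δh| / Δz = 3.55 / 28.51 = 0.125.
Head is higher in the deep piezometer, so vertical flow is upward (discharge condition).

|i_v| ≈ 0.125; vertical flow is upward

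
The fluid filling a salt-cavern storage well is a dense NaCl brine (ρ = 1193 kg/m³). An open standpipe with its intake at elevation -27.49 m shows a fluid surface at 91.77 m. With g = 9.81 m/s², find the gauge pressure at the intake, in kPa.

P ≈ 1400 kPa

Pressure head ψ = h − z = 91.77 − (-27.49) = 119.26 m.
P = ρgψ = 1193 × 9.81 × 119.26 = 1395739 Pa ≈ 1400 kPa.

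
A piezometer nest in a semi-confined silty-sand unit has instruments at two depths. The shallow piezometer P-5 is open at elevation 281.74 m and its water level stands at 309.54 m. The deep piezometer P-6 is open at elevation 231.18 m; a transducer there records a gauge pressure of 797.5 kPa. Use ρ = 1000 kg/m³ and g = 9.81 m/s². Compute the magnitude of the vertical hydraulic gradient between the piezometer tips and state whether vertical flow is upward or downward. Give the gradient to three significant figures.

Total head at P-5: h = 309.54 m (water level in the standpipe).
Pressure head at P-6: ψ = P/(ρg) = 797.5×1000 / (1000 × 9.81) = 81.29 m.
Total head at P-6: h = z + ψ = 231.18 + 81.29 = 312.47 m.
Δh = h(P-5) − h(P-6) = 309.54 − 312.47 = -2.93 m.
Vertical separation Δz = 281.74 − 231.18 = 50.56 m.
|i_v| = |Δh| / Δz = 2.93 / 50.56 = 0.0580.
Head is higher in the deep piezometer, so vertical flow is upward (discharge condition).

|i_v| ≈ 0.0580; vertical flow is upward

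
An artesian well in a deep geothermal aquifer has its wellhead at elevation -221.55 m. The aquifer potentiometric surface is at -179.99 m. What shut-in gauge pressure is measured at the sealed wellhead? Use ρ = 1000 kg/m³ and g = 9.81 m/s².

Head above the cap: Δh = -179.99 − (-221.55) = 41.56 m.
P = ρgΔh = 1000 × 9.81 × 41.56 = 407704 Pa ≈ 408 kPa.

P ≈ 408 kPa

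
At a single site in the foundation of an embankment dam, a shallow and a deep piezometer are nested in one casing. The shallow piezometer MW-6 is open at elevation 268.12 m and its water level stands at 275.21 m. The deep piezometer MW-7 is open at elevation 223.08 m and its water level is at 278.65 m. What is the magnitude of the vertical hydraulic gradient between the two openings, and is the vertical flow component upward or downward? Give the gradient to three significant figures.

|i_v| ≈ 0.0764; vertical flow is upward

Total head at MW-6: h = 275.21 m (water level in the standpipe).
Total head at MW-7: h = 278.65 m.
Δh = h(MW-6) − h(MW-7) = 275.21 − 278.65 = -3.44 m.
Vertical separation Δz = 268.12 − 223.08 = 45.04 m.
|i_v| = |Δh| / Δz = 3.44 / 45.04 = 0.0764.
Head is higher in the deep piezometer, so vertical flow is upward (discharge condition).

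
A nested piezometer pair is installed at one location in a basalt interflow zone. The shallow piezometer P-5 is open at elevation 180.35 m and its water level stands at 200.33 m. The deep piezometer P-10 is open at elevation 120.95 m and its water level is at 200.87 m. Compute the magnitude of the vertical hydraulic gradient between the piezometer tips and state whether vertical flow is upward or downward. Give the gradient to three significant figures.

|i_v| ≈ 0.00909; vertical flow is upward

Total head at P-5: h = 200.33 m (water level in the standpipe).
Total head at P-10: h = 200.87 m.
Δh = h(P-5) − h(P-10) = 200.33 − 200.87 = -0.54 m.
Vertical separation Δz = 180.35 − 120.95 = 59.40 m.
|i_v| = |Δh| / Δz = 0.54 / 59.40 = 0.00909.
Head is higher in the deep piezometer, so vertical flow is upward (discharge condition).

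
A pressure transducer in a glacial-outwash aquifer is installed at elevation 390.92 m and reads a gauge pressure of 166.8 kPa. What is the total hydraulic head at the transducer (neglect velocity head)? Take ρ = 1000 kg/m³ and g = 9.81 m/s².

ψ = P/(ρg) = 166.8×1000 / (1000 × 9.81) = 17.00 m.
h = z + ψ = 390.92 + 17.00 = 407.92 m.

h ≈ 407.92 m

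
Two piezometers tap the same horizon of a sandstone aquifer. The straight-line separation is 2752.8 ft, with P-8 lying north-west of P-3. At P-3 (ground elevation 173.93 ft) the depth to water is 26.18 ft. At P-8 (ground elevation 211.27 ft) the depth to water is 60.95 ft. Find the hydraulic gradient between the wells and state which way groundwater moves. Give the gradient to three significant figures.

i ≈ 0.000934; groundwater flows toward the south-east

Total head at P-3: h = 173.93 − 26.18 = 147.75 ft.
Total head at P-8: h = 211.27 − 60.95 = 150.32 ft.
Head difference: h(P-3) − h(P-8) = 147.75 − 150.32 = -2.57 ft.
Hydraulic gradient: i = |Δh| / L = 2.57 / 2752.8 = 0.000934.
Flow is from higher to lower head: from P-8 toward P-3, i.e. toward the south-east.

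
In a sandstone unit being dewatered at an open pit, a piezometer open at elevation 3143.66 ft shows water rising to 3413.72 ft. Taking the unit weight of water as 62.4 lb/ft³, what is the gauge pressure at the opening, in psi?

P ≈ 117 psi

Pressure head ψ = h − z = 3413.72 − 3143.66 = 270.06 ft.
P = γ·ψ / 144 = 62.4 × 270.06 / 144 = 117 psi.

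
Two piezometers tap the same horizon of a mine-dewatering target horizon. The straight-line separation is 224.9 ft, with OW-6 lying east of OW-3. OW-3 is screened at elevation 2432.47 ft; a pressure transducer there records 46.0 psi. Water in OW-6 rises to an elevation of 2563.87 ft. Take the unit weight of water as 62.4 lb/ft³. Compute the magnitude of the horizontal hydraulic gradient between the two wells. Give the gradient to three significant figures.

i ≈ 0.112

Pressure head at OW-3: ψ = 144·P/γ = 144 × 46.0 / 62.4 = 106.15 ft.
Total head at OW-3: h = z + ψ = 2432.47 + 106.15 = 2538.62 ft.
Total head at OW-6: h = 2563.87 ft (water level in the piezometer is the total head).
Head difference: h(OW-3) − h(OW-6) = 2538.62 − 2563.87 = -25.25 ft.
Hydraulic gradient: i = |Δh| / L = 25.25 / 224.9 = 0.112.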